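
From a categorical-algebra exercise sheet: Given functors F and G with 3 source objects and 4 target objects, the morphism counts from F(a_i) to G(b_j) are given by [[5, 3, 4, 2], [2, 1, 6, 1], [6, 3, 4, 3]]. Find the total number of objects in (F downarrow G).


Objects of (F downarrow G) are triples (a, b, h: F(a)->G(b)).
The count equals the sum of all entries in the hom-matrix.
sum(row 0) = 14
sum(row 1) = 10
sum(row 2) = 16
Grand total = 40

40


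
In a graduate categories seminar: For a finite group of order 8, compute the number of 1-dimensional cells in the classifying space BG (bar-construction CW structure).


In the bar-construction CW model of BG, the n-cells are indexed by
n-tuples [g_1|...|g_n] of non-identity elements of G (degenerate
simplices with some g_i = e do not contribute cells), so there are
(|G| - 1)^n n-cells.
For dim = 1 with |G| = 8:
cells = (8 - 1)^1 = 7^1 = 7

7


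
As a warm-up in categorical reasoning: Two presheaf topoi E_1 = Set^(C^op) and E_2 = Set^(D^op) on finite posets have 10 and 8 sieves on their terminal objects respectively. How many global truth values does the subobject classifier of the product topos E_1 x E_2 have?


In a product of presheaf topoi E_1 x E_2, the subobject classifier
is Omega = Omega_1 x Omega_2 (componentwise), so
|Omega(top)| = |Omega_1(top_1)| * |Omega_2(top_2)|.
= 10 * 8 = 80.

80


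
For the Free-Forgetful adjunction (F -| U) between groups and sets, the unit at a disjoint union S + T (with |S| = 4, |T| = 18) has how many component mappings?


The unit eta_X: X -> U(F(X)) of the Free-Forgetful adjunction
maps each element of X to a generator of F(X). For X = S + T (disjoint
union in Set), |S + T| = |S| + |T|.
Total mappings = 4 + 18 = 22.

22


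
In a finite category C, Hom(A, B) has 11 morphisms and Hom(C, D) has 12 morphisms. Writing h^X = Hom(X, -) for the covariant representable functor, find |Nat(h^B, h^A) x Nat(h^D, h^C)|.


By the Yoneda lemma, Nat(h^B, h^A) is isomorphic to Hom(A, B),
so |Nat(h^B, h^A)| = |Hom(A, B)| and |Nat(h^D, h^C)| = |Hom(C, D)|.
|Hom(A, B)| = 11, |Hom(C, D)| = 12.
|Nat(h^B, h^A) x Nat(h^D, h^C)| = 11 * 12 = 132

132


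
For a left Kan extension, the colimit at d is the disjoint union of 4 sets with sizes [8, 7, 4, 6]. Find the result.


Pointwise, the left Kan extension (Lan_F H)(d) is the colimit, indexed
by the comma category (F downarrow d), of H composed with the
projection (F downarrow d) -> C. Here that colimit is given
as a coproduct (disjoint union) of sets, so its cardinality is the
sum of the sizes of the summands.
Coproduct of sets with sizes: 8 + 7 + 4 + 6
= 25

25


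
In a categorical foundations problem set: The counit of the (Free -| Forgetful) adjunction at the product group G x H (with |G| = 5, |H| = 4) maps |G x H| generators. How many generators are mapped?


The counit epsilon_K: F(U(K)) -> K of the Free-Forgetful adjunction
maps |K| generators of F(U(K)) into K. For K = G x H (the product group),
|G x H| = |G| * |H|.
Total generators mapped = 5 * 4 = 20.

20


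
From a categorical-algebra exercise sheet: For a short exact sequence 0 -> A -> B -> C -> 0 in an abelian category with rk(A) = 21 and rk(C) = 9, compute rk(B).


For a short exact sequence 0 -> A -> B -> C -> 0,
rank is additive: rank(B) = rank(A) + rank(C).
rank(B) = 21 + 9 = 30

30


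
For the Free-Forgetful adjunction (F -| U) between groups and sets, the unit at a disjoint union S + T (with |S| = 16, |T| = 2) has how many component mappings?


The unit eta_X: X -> U(F(X)) of the Free-Forgetful adjunction
maps each element of X to a generator of F(X). For X = S + T (disjoint
union in Set), |S + T| = |S| + |T|.
Total mappings = 16 + 2 = 18.

18


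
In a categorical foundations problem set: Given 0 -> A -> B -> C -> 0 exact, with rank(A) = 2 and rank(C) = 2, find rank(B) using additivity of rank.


For a short exact sequence 0 -> A -> B -> C -> 0,
rank is additive: rank(B) = rank(A) + rank(C).
rank(B) = 2 + 2 = 4

4


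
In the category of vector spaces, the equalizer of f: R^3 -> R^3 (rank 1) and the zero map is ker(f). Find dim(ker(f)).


The equalizer of f and the zero map is ker(f).
By the rank-nullity theorem: dim(ker(f)) = dim(domain) - rank(f).
dim(ker(f)) = 3 - 1 = 2

2


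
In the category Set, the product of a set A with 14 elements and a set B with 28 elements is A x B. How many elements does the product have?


In Set, the product A x B is the Cartesian product.
By the universal property, |A x B| = |A| * |B|.
|A x B| = 14 * 28 = 392

392


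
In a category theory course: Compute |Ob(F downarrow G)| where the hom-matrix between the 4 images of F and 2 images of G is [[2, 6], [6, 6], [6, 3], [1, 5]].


Objects of (F downarrow G) are triples (a, b, h: F(a)->G(b)).
The count equals the sum of all entries in the hom-matrix.
sum(row 0) = 8
sum(row 1) = 12
sum(row 2) = 9
sum(row 3) = 6
Grand total = 35

35


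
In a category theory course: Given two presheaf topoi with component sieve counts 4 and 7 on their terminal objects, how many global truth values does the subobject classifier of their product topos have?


In a product of presheaf topoi E_1 x E_2, the subobject classifier
is Omega = Omega_1 x Omega_2 (componentwise), so
|Omega(top)| = |Omega_1(top_1)| * |Omega_2(top_2)|.
= 4 * 7 = 28.

28


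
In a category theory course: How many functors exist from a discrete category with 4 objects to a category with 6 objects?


A functor from a discrete category C to D is determined by
where each object maps. Each of the 4 objects of C can map
to any of the 6 objects of D independently.
Number of functors = 6^4 = 1296

1296


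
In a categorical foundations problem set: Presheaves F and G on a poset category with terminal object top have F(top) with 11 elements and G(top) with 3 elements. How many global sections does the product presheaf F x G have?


Global sections of a presheaf on a poset with terminal top satisfy
Gamma(H) ~ H(top). Presheaves admit pointwise products, so
(F x G)(top) = F(top) x G(top) (Cartesian product).
|Gamma(F x G)| = |F(top)| * |G(top)| = 11 * 3 = 33.

33


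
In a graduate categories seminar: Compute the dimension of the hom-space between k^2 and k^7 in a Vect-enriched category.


In Vect-enriched categories, Hom(k^n, k^m) is the space of m x n matrices.
dim(Hom(k^2, k^7)) = 7 * 2 = 14

14


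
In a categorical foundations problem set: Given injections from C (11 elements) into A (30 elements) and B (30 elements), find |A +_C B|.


The pushout A +_C B identifies the images of C in A and B.
|A +_C B| = |A| + |B| - |C| (for injections).
= 30 + 30 - 11 = 49

49


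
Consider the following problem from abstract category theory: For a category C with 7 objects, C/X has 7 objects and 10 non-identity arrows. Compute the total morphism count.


In the slice category C/X, objects are morphisms to X.
Identity morphisms: 7 (one per object of C/X).
Non-identity morphisms: 10.
Total = 7 + 10 = 17

17


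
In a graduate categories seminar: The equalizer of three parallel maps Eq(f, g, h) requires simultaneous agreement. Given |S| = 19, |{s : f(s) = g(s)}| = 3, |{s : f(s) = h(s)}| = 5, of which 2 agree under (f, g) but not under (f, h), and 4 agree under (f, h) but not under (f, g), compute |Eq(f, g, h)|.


Eq(f, g, h) is the triple-agreement set: points in S where all three
maps take the same value. Using inclusion-exclusion on the pairwise data:
Pair (f, g) agrees on 3 points; pair (f, h) on 5 points.
Points agreeing under (f, g) but not (f, h) = 2; under (f, h) but not (f, g) = 4.
Triple-agreement = agreement-in-(f, g) minus points that agree under (f, g) but not (f, h):
|Eq(f, g, h)| = 3 - 2 = 1
(cross-check via (f, h): 5 - 4 = 1.)

1


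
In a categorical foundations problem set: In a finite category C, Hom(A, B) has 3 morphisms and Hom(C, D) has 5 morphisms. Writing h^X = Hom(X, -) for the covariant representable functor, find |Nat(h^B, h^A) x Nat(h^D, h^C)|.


By the Yoneda lemma, Nat(h^B, h^A) is isomorphic to Hom(A, B),
so |Nat(h^B, h^A)| = |Hom(A, B)| and |Nat(h^D, h^C)| = |Hom(C, D)|.
|Hom(A, B)| = 3, |Hom(C, D)| = 5.
|Nat(h^B, h^A) x Nat(h^D, h^C)| = 3 * 5 = 15

15


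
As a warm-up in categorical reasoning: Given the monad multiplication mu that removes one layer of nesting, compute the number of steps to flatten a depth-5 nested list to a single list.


Each application of mu: T^2 -> T removes one layer of nesting.
Starting at depth 5 (i.e., T^5(X)), we need to reach T(X).
Number of mu applications = 5 - 1 = 4

4


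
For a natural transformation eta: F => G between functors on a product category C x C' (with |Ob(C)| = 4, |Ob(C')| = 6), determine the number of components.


A natural transformation eta: F => G assigns one component morphism per
object of the domain category.
The domain is the product category C x C', so
|Ob(C x C')| = |Ob(C)| * |Ob(C')| = 4 * 6 = 24.
Therefore eta has 24 component morphisms.

24


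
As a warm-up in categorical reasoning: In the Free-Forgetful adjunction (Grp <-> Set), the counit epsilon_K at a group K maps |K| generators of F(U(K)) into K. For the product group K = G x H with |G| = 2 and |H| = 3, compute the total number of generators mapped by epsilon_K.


The counit epsilon_K: F(U(K)) -> K of the Free-Forgetful adjunction
maps |K| generators of F(U(K)) into K. For K = G x H (the product group),
|G x H| = |G| * |H|.
Total generators mapped = 2 * 3 = 6.

6


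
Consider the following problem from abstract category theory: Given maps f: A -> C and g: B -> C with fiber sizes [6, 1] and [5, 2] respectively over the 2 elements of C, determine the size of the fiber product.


The pullback A x_C B consists of pairs (a, b) with f(a) = g(b).
For each element c in C, the fiber product has |f^-1(c)| * |g^-1(c)| elements.
Summing over C: 6 * 5 + 1 * 2
= 30 + 2 = 32

32


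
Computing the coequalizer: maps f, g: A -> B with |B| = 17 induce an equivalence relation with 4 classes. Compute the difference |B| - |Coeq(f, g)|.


The coequalizer Coeq(f, g) = B / ~ has one element per equivalence class.
|B| = 17, |Coeq(f, g)| = 4.
|B| - |Coeq(f, g)| = 17 - 4 = 13.

13


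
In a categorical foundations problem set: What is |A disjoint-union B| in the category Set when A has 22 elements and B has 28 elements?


In Set, the coproduct A + B is the disjoint union.
|A + B| = |A| + |B| = 22 + 28 = 50

50


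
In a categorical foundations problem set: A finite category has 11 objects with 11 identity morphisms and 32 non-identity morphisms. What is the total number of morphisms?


Each object has an identity morphism, giving 11 identities.
Adding the 32 non-identity morphisms:
Total = 11 + 32 = 43

43


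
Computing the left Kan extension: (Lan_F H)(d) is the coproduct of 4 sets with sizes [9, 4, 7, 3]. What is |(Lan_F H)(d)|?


Pointwise, the left Kan extension (Lan_F H)(d) is the colimit, indexed
by the comma category (F downarrow d), of H composed with the
projection (F downarrow d) -> C. Here that colimit is given
as a coproduct (disjoint union) of sets, so its cardinality is the
sum of the sizes of the summands.
Coproduct of sets with sizes: 9 + 4 + 7 + 3
= 23

23


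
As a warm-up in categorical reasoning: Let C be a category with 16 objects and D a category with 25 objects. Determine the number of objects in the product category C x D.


The product category C x D has objects that are pairs (c, d).
Number of pairs = |Ob(C)| * |Ob(D)| = 16 * 25 = 400

400


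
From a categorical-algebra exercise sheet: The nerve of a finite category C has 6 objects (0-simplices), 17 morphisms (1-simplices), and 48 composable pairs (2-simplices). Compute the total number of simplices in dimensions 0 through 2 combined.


The 2-skeleton of the nerve N(C) consists of simplices in dimensions 0, 1, 2:
  |N(C)_0| = 6 (objects)
  |N(C)_1| = 17 (morphisms)
  |N(C)_2| = 48 (composable pairs)
Total = 6 + 17 + 48 = 71

71


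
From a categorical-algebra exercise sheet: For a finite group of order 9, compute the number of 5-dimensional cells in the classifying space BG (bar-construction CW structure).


In the bar-construction CW model of BG, the n-cells are indexed by
n-tuples [g_1|...|g_n] of non-identity elements of G (degenerate
simplices with some g_i = e do not contribute cells), so there are
(|G| - 1)^n n-cells.
For dim = 5 with |G| = 9:
cells = (9 - 1)^5 = 8^5 = 32768

32768


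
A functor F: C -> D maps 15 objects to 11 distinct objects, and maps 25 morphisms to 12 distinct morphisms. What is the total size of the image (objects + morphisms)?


The image of F consists of distinct objects and distinct morphisms.
|Im(F)| on objects = 11
|Im(F)| on morphisms = 12
Total image cardinality = 11 + 12 = 23

23


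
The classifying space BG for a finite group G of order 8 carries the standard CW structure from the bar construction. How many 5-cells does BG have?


In the bar-construction CW model of BG, the n-cells are indexed by
n-tuples [g_1|...|g_n] of non-identity elements of G (degenerate
simplices with some g_i = e do not contribute cells), so there are
(|G| - 1)^n n-cells.
For dim = 5 with |G| = 8:
cells = (8 - 1)^5 = 7^5 = 16807

16807


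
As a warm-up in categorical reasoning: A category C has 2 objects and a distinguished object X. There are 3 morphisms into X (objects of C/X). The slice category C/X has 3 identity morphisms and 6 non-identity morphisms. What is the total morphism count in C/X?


In the slice category C/X, objects are morphisms to X.
Identity morphisms: 3 (one per object of C/X).
Non-identity morphisms: 6.
Total = 3 + 6 = 9

9


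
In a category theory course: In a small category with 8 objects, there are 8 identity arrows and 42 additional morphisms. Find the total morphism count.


Each object has an identity morphism, giving 8 identities.
Adding the 42 non-identity morphisms:
Total = 8 + 42 = 50

50


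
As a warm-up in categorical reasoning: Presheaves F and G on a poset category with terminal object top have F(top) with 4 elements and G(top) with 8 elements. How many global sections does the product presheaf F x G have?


Global sections of a presheaf on a poset with terminal top satisfy
Gamma(H) ~ H(top). Presheaves admit pointwise products, so
(F x G)(top) = F(top) x G(top) (Cartesian product).
|Gamma(F x G)| = |F(top)| * |G(top)| = 4 * 8 = 32.

32


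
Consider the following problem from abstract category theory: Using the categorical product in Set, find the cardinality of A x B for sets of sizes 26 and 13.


In Set, the product A x B is the Cartesian product.
By the universal property, |A x B| = |A| * |B|.
|A x B| = 26 * 13 = 338

338


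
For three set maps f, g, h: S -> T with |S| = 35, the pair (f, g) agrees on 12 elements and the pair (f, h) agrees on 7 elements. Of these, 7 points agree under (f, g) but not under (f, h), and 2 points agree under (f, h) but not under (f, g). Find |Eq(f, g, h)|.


Eq(f, g, h) is the triple-agreement set: points in S where all three
maps take the same value. Using inclusion-exclusion on the pairwise data:
Pair (f, g) agrees on 12 points; pair (f, h) on 7 points.
Points agreeing under (f, g) but not (f, h) = 7; under (f, h) but not (f, g) = 2.
Triple-agreement = agreement-in-(f, g) minus points that agree under (f, g) but not (f, h):
|Eq(f, g, h)| = 12 - 7 = 5
(cross-check via (f, h): 7 - 2 = 5.)

5


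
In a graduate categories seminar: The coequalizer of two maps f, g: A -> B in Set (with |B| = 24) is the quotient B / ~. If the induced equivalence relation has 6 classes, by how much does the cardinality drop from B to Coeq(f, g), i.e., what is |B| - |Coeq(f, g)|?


The coequalizer Coeq(f, g) = B / ~ has one element per equivalence class.
|B| = 24, |Coeq(f, g)| = 6.
|B| - |Coeq(f, g)| = 24 - 6 = 18.

18


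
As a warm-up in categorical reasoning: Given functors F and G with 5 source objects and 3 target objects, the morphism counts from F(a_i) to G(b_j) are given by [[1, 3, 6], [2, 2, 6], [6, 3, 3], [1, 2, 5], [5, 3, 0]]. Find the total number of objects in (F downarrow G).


Objects of (F downarrow G) are triples (a, b, h: F(a)->G(b)).
The count equals the sum of all entries in the hom-matrix.
sum(row 0) = 10
sum(row 1) = 10
sum(row 2) = 12
sum(row 3) = 8
sum(row 4) = 8
Grand total = 48

48


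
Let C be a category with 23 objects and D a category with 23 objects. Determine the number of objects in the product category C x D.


The product category C x D has objects that are pairs (c, d).
Number of pairs = |Ob(C)| * |Ob(D)| = 23 * 23 = 529

529


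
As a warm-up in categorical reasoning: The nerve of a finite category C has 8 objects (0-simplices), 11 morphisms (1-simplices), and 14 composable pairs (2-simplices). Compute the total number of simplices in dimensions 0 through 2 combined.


The 2-skeleton of the nerve N(C) consists of simplices in dimensions 0, 1, 2:
  |N(C)_0| = 8 (objects)
  |N(C)_1| = 11 (morphisms)
  |N(C)_2| = 14 (composable pairs)
Total = 8 + 11 + 14 = 33

33


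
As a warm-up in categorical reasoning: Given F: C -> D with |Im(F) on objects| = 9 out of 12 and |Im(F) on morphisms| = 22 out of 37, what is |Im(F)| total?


The image of F consists of distinct objects and distinct morphisms.
|Im(F)| on objects = 9
|Im(F)| on morphisms = 22
Total image cardinality = 9 + 22 = 31

31


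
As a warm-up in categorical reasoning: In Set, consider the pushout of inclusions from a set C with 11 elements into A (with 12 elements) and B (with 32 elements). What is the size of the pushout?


The pushout A +_C B identifies the images of C in A and B.
|A +_C B| = |A| + |B| - |C| (for injections).
= 12 + 32 - 11 = 33

33


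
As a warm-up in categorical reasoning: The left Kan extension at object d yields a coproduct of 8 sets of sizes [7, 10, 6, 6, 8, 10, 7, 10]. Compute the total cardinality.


Pointwise, the left Kan extension (Lan_F H)(d) is the colimit, indexed
by the comma category (F downarrow d), of H composed with the
projection (F downarrow d) -> C. Here that colimit is given
as a coproduct (disjoint union) of sets, so its cardinality is the
sum of the sizes of the summands.
Coproduct of sets with sizes: 7 + 10 + 6 + 6 + 8 + 10 + 7 + 10
= 64

64


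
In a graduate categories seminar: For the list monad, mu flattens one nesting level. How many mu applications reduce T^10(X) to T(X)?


Each application of mu: T^2 -> T removes one layer of nesting.
Starting at depth 10 (i.e., T^10(X)), we need to reach T(X).
Number of mu applications = 10 - 1 = 9

9


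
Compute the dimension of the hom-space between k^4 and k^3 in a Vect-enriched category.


In Vect-enriched categories, Hom(k^n, k^m) is the space of m x n matrices.
dim(Hom(k^4, k^3)) = 3 * 4 = 12

12


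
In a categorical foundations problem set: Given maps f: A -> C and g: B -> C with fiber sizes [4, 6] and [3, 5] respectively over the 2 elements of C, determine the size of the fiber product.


The pullback A x_C B consists of pairs (a, b) with f(a) = g(b).
For each element c in C, the fiber product has |f^-1(c)| * |g^-1(c)| elements.
Summing over C: 4 * 3 + 6 * 5
= 12 + 30 = 42

42


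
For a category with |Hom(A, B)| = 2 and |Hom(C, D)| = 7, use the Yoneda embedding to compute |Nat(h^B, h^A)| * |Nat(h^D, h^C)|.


By the Yoneda lemma, Nat(h^B, h^A) is isomorphic to Hom(A, B),
so |Nat(h^B, h^A)| = |Hom(A, B)| and |Nat(h^D, h^C)| = |Hom(C, D)|.
|Hom(A, B)| = 2, |Hom(C, D)| = 7.
|Nat(h^B, h^A) x Nat(h^D, h^C)| = 2 * 7 = 14

14


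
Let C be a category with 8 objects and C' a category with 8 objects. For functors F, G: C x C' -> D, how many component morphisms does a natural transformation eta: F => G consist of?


A natural transformation eta: F => G assigns one component morphism per
object of the domain category.
The domain is the product category C x C', so
|Ob(C x C')| = |Ob(C)| * |Ob(C')| = 8 * 8 = 64.
Therefore eta has 64 component morphisms.

64


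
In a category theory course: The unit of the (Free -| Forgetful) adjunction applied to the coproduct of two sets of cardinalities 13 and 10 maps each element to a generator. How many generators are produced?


The unit eta_X: X -> U(F(X)) of the Free-Forgetful adjunction
maps each element of X to a generator of F(X). For X = S + T (disjoint
union in Set), |S + T| = |S| + |T|.
Total mappings = 13 + 10 = 23.

23


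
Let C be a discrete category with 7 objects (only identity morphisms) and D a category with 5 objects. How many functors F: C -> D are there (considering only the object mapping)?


A functor from a discrete category C to D is determined by
where each object maps. Each of the 7 objects of C can map
to any of the 5 objects of D independently.
Number of functors = 5^7 = 78125

78125


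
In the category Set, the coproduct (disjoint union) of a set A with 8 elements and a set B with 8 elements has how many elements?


In Set, the coproduct A + B is the disjoint union.
|A + B| = |A| + |B| = 8 + 8 = 16

16


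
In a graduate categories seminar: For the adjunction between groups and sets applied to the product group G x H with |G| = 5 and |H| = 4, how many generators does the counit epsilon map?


The counit epsilon_K: F(U(K)) -> K of the Free-Forgetful adjunction
maps |K| generators of F(U(K)) into K. For K = G x H (the product group),
|G x H| = |G| * |H|.
Total generators mapped = 5 * 4 = 20.

20


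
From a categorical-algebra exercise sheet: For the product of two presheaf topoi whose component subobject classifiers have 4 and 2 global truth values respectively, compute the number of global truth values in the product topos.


In a product of presheaf topoi E_1 x E_2, the subobject classifier
is Omega = Omega_1 x Omega_2 (componentwise), so
|Omega(top)| = |Omega_1(top_1)| * |Omega_2(top_2)|.
= 4 * 2 = 8.

8


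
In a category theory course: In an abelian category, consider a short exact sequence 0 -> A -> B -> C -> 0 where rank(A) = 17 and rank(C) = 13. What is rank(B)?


For a short exact sequence 0 -> A -> B -> C -> 0,
rank is additive: rank(B) = rank(A) + rank(C).
rank(B) = 17 + 13 = 30

30


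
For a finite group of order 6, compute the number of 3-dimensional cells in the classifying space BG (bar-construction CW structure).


In the bar-construction CW model of BG, the n-cells are indexed by
n-tuples [g_1|...|g_n] of non-identity elements of G (degenerate
simplices with some g_i = e do not contribute cells), so there are
(|G| - 1)^n n-cells.
For dim = 3 with |G| = 6:
cells = (6 - 1)^3 = 5^3 = 125

125


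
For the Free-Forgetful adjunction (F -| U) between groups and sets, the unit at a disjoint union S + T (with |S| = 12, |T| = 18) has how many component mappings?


The unit eta_X: X -> U(F(X)) of the Free-Forgetful adjunction
maps each element of X to a generator of F(X). For X = S + T (disjoint
union in Set), |S + T| = |S| + |T|.
Total mappings = 12 + 18 = 30.

30


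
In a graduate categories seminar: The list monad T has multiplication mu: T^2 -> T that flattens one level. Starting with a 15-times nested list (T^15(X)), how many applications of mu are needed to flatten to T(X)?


Each application of mu: T^2 -> T removes one layer of nesting.
Starting at depth 15 (i.e., T^15(X)), we need to reach T(X).
Number of mu applications = 15 - 1 = 14

14


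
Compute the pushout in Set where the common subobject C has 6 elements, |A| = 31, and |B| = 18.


The pushout A +_C B identifies the images of C in A and B.
|A +_C B| = |A| + |B| - |C| (for injections).
= 31 + 18 - 6 = 43

43


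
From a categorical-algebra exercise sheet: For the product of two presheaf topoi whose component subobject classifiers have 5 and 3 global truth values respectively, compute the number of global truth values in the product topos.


In a product of presheaf topoi E_1 x E_2, the subobject classifier
is Omega = Omega_1 x Omega_2 (componentwise), so
|Omega(top)| = |Omega_1(top_1)| * |Omega_2(top_2)|.
= 5 * 3 = 15.

15


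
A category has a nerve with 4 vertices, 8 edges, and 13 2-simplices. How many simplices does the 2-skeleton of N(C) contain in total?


The 2-skeleton of the nerve N(C) consists of simplices in dimensions 0, 1, 2:
  |N(C)_0| = 4 (objects)
  |N(C)_1| = 8 (morphisms)
  |N(C)_2| = 13 (composable pairs)
Total = 4 + 8 + 13 = 25

25


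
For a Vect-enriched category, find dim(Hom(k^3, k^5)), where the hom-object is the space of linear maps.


In Vect-enriched categories, Hom(k^n, k^m) is the space of m x n matrices.
dim(Hom(k^3, k^5)) = 5 * 3 = 15

15


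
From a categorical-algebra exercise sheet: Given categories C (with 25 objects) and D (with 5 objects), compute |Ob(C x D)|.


The product category C x D has objects that are pairs (c, d).
Number of pairs = |Ob(C)| * |Ob(D)| = 25 * 5 = 125

125


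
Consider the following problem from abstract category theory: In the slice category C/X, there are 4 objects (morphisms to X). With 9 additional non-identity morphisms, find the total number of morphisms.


In the slice category C/X, objects are morphisms to X.
Identity morphisms: 4 (one per object of C/X).
Non-identity morphisms: 9.
Total = 4 + 9 = 13

13


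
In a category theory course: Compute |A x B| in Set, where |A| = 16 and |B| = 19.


In Set, the product A x B is the Cartesian product.
By the universal property, |A x B| = |A| * |B|.
|A x B| = 16 * 19 = 304

304


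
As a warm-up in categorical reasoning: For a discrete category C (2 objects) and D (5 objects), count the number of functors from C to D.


A functor from a discrete category C to D is determined by
where each object maps. Each of the 2 objects of C can map
to any of the 5 objects of D independently.
Number of functors = 5^2 = 25

25


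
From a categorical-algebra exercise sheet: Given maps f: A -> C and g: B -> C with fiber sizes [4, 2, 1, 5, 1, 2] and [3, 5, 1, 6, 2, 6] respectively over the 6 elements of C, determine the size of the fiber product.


The pullback A x_C B consists of pairs (a, b) with f(a) = g(b).
For each element c in C, the fiber product has |f^-1(c)| * |g^-1(c)| elements.
Summing over C: 4 * 3 + 2 * 5 + 1 * 1 + 5 * 6 + 1 * 2 + 2 * 6
= 12 + 10 + 1 + 30 + 2 + 12 = 67

67


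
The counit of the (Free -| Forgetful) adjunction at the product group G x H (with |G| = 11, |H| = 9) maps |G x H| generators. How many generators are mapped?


The counit epsilon_K: F(U(K)) -> K of the Free-Forgetful adjunction
maps |K| generators of F(U(K)) into K. For K = G x H (the product group),
|G x H| = |G| * |H|.
Total generators mapped = 11 * 9 = 99.

99


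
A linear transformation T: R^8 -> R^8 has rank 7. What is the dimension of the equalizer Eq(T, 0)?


The equalizer of f and the zero map is ker(f).
By the rank-nullity theorem: dim(ker(f)) = dim(domain) - rank(f).
dim(ker(f)) = 8 - 7 = 1

1


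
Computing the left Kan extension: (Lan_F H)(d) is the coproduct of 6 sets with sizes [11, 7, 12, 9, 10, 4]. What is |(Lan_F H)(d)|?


Pointwise, the left Kan extension (Lan_F H)(d) is the colimit, indexed
by the comma category (F downarrow d), of H composed with the
projection (F downarrow d) -> C. Here that colimit is given
as a coproduct (disjoint union) of sets, so its cardinality is the
sum of the sizes of the summands.
Coproduct of sets with sizes: 11 + 7 + 12 + 9 + 10 + 4
= 53

53


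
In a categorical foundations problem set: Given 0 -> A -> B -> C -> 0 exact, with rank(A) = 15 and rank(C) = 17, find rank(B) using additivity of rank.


For a short exact sequence 0 -> A -> B -> C -> 0,
rank is additive: rank(B) = rank(A) + rank(C).
rank(B) = 15 + 17 = 32

32


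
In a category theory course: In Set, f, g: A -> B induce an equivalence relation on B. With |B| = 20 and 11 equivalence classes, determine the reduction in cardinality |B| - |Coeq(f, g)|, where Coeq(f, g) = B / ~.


The coequalizer Coeq(f, g) = B / ~ has one element per equivalence class.
|B| = 20, |Coeq(f, g)| = 11.
|B| - |Coeq(f, g)| = 20 - 11 = 9.

9


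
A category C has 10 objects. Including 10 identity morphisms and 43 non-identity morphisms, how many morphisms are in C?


Each object has an identity morphism, giving 10 identities.
Adding the 43 non-identity morphisms:
Total = 10 + 43 = 53

53


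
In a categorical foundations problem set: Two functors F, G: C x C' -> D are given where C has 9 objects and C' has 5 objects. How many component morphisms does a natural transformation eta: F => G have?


A natural transformation eta: F => G assigns one component morphism per
object of the domain category.
The domain is the product category C x C', so
|Ob(C x C')| = |Ob(C)| * |Ob(C')| = 9 * 5 = 45.
Therefore eta has 45 component morphisms.

45


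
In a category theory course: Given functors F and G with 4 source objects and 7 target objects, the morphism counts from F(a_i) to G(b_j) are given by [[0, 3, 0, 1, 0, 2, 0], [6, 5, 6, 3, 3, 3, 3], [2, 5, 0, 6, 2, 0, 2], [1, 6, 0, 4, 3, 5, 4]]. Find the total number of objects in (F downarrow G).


Objects of (F downarrow G) are triples (a, b, h: F(a)->G(b)).
The count equals the sum of all entries in the hom-matrix.
sum(row 0) = 6
sum(row 1) = 29
sum(row 2) = 17
sum(row 3) = 23
Grand total = 75

75


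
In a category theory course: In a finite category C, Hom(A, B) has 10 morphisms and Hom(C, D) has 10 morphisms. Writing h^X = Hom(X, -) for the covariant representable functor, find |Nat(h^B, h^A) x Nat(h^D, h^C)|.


By the Yoneda lemma, Nat(h^B, h^A) is isomorphic to Hom(A, B),
so |Nat(h^B, h^A)| = |Hom(A, B)| and |Nat(h^D, h^C)| = |Hom(C, D)|.
|Hom(A, B)| = 10, |Hom(C, D)| = 10.
|Nat(h^B, h^A) x Nat(h^D, h^C)| = 10 * 10 = 100

100


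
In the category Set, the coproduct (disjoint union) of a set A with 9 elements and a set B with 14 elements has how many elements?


In Set, the coproduct A + B is the disjoint union.
|A + B| = |A| + |B| = 9 + 14 = 23

23


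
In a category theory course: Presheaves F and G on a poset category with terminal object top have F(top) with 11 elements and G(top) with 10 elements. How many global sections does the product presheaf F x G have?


Global sections of a presheaf on a poset with terminal top satisfy
Gamma(H) ~ H(top). Presheaves admit pointwise products, so
(F x G)(top) = F(top) x G(top) (Cartesian product).
|Gamma(F x G)| = |F(top)| * |G(top)| = 11 * 10 = 110.

110


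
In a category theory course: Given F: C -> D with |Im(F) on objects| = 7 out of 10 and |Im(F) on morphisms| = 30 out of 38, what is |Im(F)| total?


The image of F consists of distinct objects and distinct morphisms.
|Im(F)| on objects = 7
|Im(F)| on morphisms = 30
Total image cardinality = 7 + 30 = 37

37


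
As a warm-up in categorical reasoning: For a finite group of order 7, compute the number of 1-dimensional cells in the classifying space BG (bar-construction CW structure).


In the bar-construction CW model of BG, the n-cells are indexed by
n-tuples [g_1|...|g_n] of non-identity elements of G (degenerate
simplices with some g_i = e do not contribute cells), so there are
(|G| - 1)^n n-cells.
For dim = 1 with |G| = 7:
cells = (7 - 1)^1 = 6^1 = 6

6


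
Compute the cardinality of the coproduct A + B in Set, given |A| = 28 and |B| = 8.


In Set, the coproduct A + B is the disjoint union.
|A + B| = |A| + |B| = 28 + 8 = 36

36


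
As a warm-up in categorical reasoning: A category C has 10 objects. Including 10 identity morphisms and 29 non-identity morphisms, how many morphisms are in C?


Each object has an identity morphism, giving 10 identities.
Adding the 29 non-identity morphisms:
Total = 10 + 29 = 39

39


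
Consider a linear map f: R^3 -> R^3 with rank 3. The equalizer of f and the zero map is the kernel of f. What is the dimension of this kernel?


The equalizer of f and the zero map is ker(f).
By the rank-nullity theorem: dim(ker(f)) = dim(domain) - rank(f).
dim(ker(f)) = 3 - 3 = 0

0


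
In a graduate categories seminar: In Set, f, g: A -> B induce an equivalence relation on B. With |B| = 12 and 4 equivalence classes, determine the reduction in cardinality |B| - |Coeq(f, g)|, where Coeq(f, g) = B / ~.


The coequalizer Coeq(f, g) = B / ~ has one element per equivalence class.
|B| = 12, |Coeq(f, g)| = 4.
|B| - |Coeq(f, g)| = 12 - 4 = 8.

8


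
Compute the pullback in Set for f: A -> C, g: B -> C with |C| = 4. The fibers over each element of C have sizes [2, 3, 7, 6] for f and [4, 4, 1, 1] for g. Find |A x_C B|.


The pullback A x_C B consists of pairs (a, b) with f(a) = g(b).
For each element c in C, the fiber product has |f^-1(c)| * |g^-1(c)| elements.
Summing over C: 2 * 4 + 3 * 4 + 7 * 1 + 6 * 1
= 8 + 12 + 7 + 6 = 33

33


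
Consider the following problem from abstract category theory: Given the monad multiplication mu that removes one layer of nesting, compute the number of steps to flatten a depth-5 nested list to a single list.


Each application of mu: T^2 -> T removes one layer of nesting.
Starting at depth 5 (i.e., T^5(X)), we need to reach T(X).
Number of mu applications = 5 - 1 = 4

4


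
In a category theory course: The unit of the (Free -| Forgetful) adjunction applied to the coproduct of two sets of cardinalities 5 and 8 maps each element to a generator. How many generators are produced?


The unit eta_X: X -> U(F(X)) of the Free-Forgetful adjunction
maps each element of X to a generator of F(X). For X = S + T (disjoint
union in Set), |S + T| = |S| + |T|.
Total mappings = 5 + 8 = 13.

13


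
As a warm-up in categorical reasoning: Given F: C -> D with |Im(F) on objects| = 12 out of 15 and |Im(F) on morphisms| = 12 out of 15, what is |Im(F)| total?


The image of F consists of distinct objects and distinct morphisms.
|Im(F)| on objects = 12
|Im(F)| on morphisms = 12
Total image cardinality = 12 + 12 = 24

24


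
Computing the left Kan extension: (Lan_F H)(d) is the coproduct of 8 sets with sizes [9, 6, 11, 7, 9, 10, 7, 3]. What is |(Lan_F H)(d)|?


Pointwise, the left Kan extension (Lan_F H)(d) is the colimit, indexed
by the comma category (F downarrow d), of H composed with the
projection (F downarrow d) -> C. Here that colimit is given
as a coproduct (disjoint union) of sets, so its cardinality is the
sum of the sizes of the summands.
Coproduct of sets with sizes: 9 + 6 + 11 + 7 + 9 + 10 + 7 + 3
= 62

62


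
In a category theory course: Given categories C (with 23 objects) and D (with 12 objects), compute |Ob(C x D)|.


The product category C x D has objects that are pairs (c, d).
Number of pairs = |Ob(C)| * |Ob(D)| = 23 * 12 = 276

276


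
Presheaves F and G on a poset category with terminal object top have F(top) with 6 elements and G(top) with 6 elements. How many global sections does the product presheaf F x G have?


Global sections of a presheaf on a poset with terminal top satisfy
Gamma(H) ~ H(top). Presheaves admit pointwise products, so
(F x G)(top) = F(top) x G(top) (Cartesian product).
|Gamma(F x G)| = |F(top)| * |G(top)| = 6 * 6 = 36.

36


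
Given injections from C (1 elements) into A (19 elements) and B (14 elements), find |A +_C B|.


The pushout A +_C B identifies the images of C in A and B.
|A +_C B| = |A| + |B| - |C| (for injections).
= 19 + 14 - 1 = 32

32


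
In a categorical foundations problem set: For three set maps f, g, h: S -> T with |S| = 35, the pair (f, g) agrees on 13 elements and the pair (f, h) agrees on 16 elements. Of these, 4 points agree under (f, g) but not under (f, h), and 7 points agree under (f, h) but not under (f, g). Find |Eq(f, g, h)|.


Eq(f, g, h) is the triple-agreement set: points in S where all three
maps take the same value. Using inclusion-exclusion on the pairwise data:
Pair (f, g) agrees on 13 points; pair (f, h) on 16 points.
Points agreeing under (f, g) but not (f, h) = 4; under (f, h) but not (f, g) = 7.
Triple-agreement = agreement-in-(f, g) minus points that agree under (f, g) but not (f, h):
|Eq(f, g, h)| = 13 - 4 = 9
(cross-check via (f, h): 16 - 7 = 9.)

9


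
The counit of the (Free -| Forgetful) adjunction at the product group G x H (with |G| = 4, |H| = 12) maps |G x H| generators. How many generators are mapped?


The counit epsilon_K: F(U(K)) -> K of the Free-Forgetful adjunction
maps |K| generators of F(U(K)) into K. For K = G x H (the product group),
|G x H| = |G| * |H|.
Total generators mapped = 4 * 12 = 48.

48


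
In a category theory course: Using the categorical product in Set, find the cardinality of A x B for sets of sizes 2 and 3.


In Set, the product A x B is the Cartesian product.
By the universal property, |A x B| = |A| * |B|.
|A x B| = 2 * 3 = 6

6


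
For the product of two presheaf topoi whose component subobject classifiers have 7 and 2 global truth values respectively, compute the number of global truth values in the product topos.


In a product of presheaf topoi E_1 x E_2, the subobject classifier
is Omega = Omega_1 x Omega_2 (componentwise), so
|Omega(top)| = |Omega_1(top_1)| * |Omega_2(top_2)|.
= 7 * 2 = 14.

14


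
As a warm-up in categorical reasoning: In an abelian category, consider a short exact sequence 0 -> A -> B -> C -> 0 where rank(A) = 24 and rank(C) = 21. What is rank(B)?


For a short exact sequence 0 -> A -> B -> C -> 0,
rank is additive: rank(B) = rank(A) + rank(C).
rank(B) = 24 + 21 = 45

45


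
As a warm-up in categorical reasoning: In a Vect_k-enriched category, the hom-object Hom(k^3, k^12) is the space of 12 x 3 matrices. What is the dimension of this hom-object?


In Vect-enriched categories, Hom(k^n, k^m) is the space of m x n matrices.
dim(Hom(k^3, k^12)) = 12 * 3 = 36

36


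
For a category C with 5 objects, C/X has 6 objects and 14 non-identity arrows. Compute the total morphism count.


In the slice category C/X, objects are morphisms to X.
Identity morphisms: 6 (one per object of C/X).
Non-identity morphisms: 14.
Total = 6 + 14 = 20

20


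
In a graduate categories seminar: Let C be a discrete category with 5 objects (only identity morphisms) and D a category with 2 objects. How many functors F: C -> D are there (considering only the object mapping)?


A functor from a discrete category C to D is determined by
where each object maps. Each of the 5 objects of C can map
to any of the 2 objects of D independently.
Number of functors = 2^5 = 32

32


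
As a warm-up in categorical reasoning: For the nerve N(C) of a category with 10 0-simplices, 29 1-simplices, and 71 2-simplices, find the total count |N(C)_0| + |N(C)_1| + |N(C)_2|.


The 2-skeleton of the nerve N(C) consists of simplices in dimensions 0, 1, 2:
  |N(C)_0| = 10 (objects)
  |N(C)_1| = 29 (morphisms)
  |N(C)_2| = 71 (composable pairs)
Total = 10 + 29 + 71 = 110

110


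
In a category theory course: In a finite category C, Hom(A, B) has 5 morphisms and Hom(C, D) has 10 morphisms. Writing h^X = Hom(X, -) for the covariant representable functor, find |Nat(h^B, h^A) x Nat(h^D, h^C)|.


By the Yoneda lemma, Nat(h^B, h^A) is isomorphic to Hom(A, B),
so |Nat(h^B, h^A)| = |Hom(A, B)| and |Nat(h^D, h^C)| = |Hom(C, D)|.
|Hom(A, B)| = 5, |Hom(C, D)| = 10.
|Nat(h^B, h^A) x Nat(h^D, h^C)| = 5 * 10 = 50

50


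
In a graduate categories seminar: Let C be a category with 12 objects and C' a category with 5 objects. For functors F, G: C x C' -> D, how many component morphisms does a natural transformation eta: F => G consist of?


A natural transformation eta: F => G assigns one component morphism per
object of the domain category.
The domain is the product category C x C', so
|Ob(C x C')| = |Ob(C)| * |Ob(C')| = 12 * 5 = 60.
Therefore eta has 60 component morphisms.

60


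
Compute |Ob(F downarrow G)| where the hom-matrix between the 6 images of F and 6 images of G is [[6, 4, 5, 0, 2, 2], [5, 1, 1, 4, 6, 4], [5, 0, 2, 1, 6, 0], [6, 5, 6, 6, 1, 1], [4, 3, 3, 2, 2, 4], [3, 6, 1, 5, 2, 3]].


Objects of (F downarrow G) are triples (a, b, h: F(a)->G(b)).
The count equals the sum of all entries in the hom-matrix.
sum(row 0) = 19
sum(row 1) = 21
sum(row 2) = 14
sum(row 3) = 25
sum(row 4) = 18
sum(row 5) = 20
Grand total = 117

117
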